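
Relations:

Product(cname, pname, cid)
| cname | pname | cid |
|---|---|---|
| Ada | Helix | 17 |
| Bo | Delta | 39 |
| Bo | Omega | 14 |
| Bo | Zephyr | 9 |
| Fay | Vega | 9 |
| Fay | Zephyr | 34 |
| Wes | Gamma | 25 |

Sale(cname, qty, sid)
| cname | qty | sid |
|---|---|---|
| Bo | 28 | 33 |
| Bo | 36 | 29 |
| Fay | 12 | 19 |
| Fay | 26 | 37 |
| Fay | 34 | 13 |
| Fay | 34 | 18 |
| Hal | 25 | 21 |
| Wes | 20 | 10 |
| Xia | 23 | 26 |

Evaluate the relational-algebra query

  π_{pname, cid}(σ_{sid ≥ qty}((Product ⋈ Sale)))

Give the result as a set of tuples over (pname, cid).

{(Delta, 39), (Omega, 14), (Vega, 9), (Zephyr, 34), (Zephyr, 9)}

Joining Product and Sale on cname yields {(Bo, Delta, 39, 28, 33), (Bo, Delta, 39, 36, 29), (Bo, Omega, 14, 28, 33), (Bo, Omega, 14, 36, 29), (Bo, Zephyr, 9, 28, 33), (Bo, Zephyr, 9, 36, 29), (Fay, Vega, 9, 12, 19), (Fay, Vega, 9, 26, 37), (Fay, Vega, 9, 34, 13), (Fay, Vega, 9, 34, 18), (Fay, Zephyr, 34, 12, 19), (Fay, Zephyr, 34, 26, 37), (Fay, Zephyr, 34, 34, 13), (Fay, Zephyr, 34, 34, 18), (Wes, Gamma, 25, 20, 10)}.
Apply σ_{sid ≥ qty}; surviving tuples: {(Bo, Delta, 39, 28, 33), (Bo, Omega, 14, 28, 33), (Bo, Zephyr, 9, 28, 33), (Fay, Vega, 9, 12, 19), (Fay, Vega, 9, 26, 37), (Fay, Zephyr, 34, 12, 19), (Fay, Zephyr, 34, 26, 37)}
π_{pname, cid} gives {(Delta, 39), (Omega, 14), (Vega, 9), (Zephyr, 34), (Zephyr, 9)} (2 duplicate(s) eliminated).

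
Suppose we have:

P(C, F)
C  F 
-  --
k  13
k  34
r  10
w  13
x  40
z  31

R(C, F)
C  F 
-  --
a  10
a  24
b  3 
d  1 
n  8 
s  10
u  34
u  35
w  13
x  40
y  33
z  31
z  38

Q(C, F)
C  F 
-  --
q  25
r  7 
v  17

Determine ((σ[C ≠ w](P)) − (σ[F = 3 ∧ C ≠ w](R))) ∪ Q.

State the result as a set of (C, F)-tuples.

{(k, 13), (k, 34), (q, 25), (r, 10), (r, 7), (v, 17), (x, 40), (z, 31)}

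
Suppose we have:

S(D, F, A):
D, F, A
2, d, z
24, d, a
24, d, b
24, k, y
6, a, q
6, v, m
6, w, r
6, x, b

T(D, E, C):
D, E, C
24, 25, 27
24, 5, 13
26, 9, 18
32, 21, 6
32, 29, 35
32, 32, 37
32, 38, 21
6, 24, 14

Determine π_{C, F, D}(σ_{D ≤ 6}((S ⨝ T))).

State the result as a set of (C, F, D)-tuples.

Joining S and T on D yields {(24, d, a, 25, 27), (24, d, a, 5, 13), (24, d, b, 25, 27), (24, d, b, 5, 13), (24, k, y, 25, 27), (24, k, y, 5, 13), (6, a, q, 24, 14), (6, v, m, 24, 14), (6, w, r, 24, 14), (6, x, b, 24, 14)}.
Filtering on D ≤ 6 leaves {(6, a, q, 24, 14), (6, v, m, 24, 14), (6, w, r, 24, 14), (6, x, b, 24, 14)}.
Projecting to C, F, D: {(14, a, 6), (14, v, 6), (14, w, 6), (14, x, 6)}

{(14, a, 6), (14, v, 6), (14, w, 6), (14, x, 6)}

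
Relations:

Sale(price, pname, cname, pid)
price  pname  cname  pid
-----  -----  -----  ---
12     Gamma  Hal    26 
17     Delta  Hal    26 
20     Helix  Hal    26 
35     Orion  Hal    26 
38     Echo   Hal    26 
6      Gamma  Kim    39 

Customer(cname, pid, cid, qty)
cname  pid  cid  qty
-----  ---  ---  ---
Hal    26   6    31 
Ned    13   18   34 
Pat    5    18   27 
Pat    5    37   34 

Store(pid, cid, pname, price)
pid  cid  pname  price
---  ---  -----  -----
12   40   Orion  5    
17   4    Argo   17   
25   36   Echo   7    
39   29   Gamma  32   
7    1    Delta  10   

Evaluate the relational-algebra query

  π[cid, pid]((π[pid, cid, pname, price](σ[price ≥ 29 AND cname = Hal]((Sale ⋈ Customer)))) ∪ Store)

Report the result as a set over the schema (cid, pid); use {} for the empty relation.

{(1, 7), (29, 39), (36, 25), (4, 17), (40, 12), (6, 26)}

Joining Sale and Customer on cname, pid yields {(12, Gamma, Hal, 26, 6, 31), (17, Delta, Hal, 26, 6, 31), (20, Helix, Hal, 26, 6, 31), (35, Orion, Hal, 26, 6, 31), (38, Echo, Hal, 26, 6, 31)}.
σ[price ≥ 29 AND cname = Hal]: keep tuples satisfying price ≥ 29 AND cname = Hal → {(35, Orion, Hal, 26, 6, 31), (38, Echo, Hal, 26, 6, 31)}
π_{pid, cid, pname, price} gives {(26, 6, Echo, 38), (26, 6, Orion, 35)}.
Union: {(26, 6, Echo, 38), (26, 6, Orion, 35)} with {(12, 40, Orion, 5), (17, 4, Argo, 17), (25, 36, Echo, 7), (39, 29, Gamma, 32), (7, 1, Delta, 10)} → {(12, 40, Orion, 5), (17, 4, Argo, 17), (25, 36, Echo, 7), (26, 6, Echo, 38), (26, 6, Orion, 35), (39, 29, Gamma, 32), (7, 1, Delta, 10)}
π_{cid, pid} gives {(1, 7), (29, 39), (36, 25), (4, 17), (40, 12), (6, 26)} (1 duplicate(s) eliminated).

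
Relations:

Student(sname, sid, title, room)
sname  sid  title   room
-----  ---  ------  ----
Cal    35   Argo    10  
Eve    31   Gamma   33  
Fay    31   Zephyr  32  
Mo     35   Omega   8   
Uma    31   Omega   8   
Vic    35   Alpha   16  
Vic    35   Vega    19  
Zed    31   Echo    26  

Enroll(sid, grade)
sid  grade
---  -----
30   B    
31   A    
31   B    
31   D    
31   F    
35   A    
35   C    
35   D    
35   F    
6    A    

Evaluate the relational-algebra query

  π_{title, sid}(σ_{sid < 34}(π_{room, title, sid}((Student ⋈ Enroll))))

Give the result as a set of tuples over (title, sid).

Natural join on sid: {(Cal, 35, Argo, 10, A), (Cal, 35, Argo, 10, C), (Cal, 35, Argo, 10, D), (Cal, 35, Argo, 10, F), (Eve, 31, Gamma, 33, A), (Eve, 31, Gamma, 33, B), (Eve, 31, Gamma, 33, D), (Eve, 31, Gamma, 33, F), (Fay, 31, Zephyr, 32, A), (Fay, 31, Zephyr, 32, B), (Fay, 31, Zephyr, 32, D), (Fay, 31, Zephyr, 32, F), (Mo, 35, Omega, 8, A), (Mo, 35, Omega, 8, C), (Mo, 35, Omega, 8, D), (Mo, 35, Omega, 8, F), (Uma, 31, Omega, 8, A), (Uma, 31, Omega, 8, B), (Uma, 31, Omega, 8, D), (Uma, 31, Omega, 8, F), (Vic, 35, Alpha, 16, A), (Vic, 35, Alpha, 16, C), (Vic, 35, Alpha, 16, D), (Vic, 35, Alpha, 16, F), (Vic, 35, Vega, 19, A), (Vic, 35, Vega, 19, C), (Vic, 35, Vega, 19, D), (Vic, 35, Vega, 19, F), (Zed, 31, Echo, 26, A), (Zed, 31, Echo, 26, B), (Zed, 31, Echo, 26, D), (Zed, 31, Echo, 26, F)}
Projecting to room, title, sid (24 duplicate(s) eliminated): {(10, Argo, 35), (16, Alpha, 35), (19, Vega, 35), (26, Echo, 31), (32, Zephyr, 31), (33, Gamma, 31), (8, Omega, 31), (8, Omega, 35)}
Apply σ_{sid < 34}; surviving tuples: {(26, Echo, 31), (32, Zephyr, 31), (33, Gamma, 31), (8, Omega, 31)}
Projecting to title, sid: {(Echo, 31), (Gamma, 31), (Omega, 31), (Zephyr, 31)}

{(Echo, 31), (Gamma, 31), (Omega, 31), (Zephyr, 31)}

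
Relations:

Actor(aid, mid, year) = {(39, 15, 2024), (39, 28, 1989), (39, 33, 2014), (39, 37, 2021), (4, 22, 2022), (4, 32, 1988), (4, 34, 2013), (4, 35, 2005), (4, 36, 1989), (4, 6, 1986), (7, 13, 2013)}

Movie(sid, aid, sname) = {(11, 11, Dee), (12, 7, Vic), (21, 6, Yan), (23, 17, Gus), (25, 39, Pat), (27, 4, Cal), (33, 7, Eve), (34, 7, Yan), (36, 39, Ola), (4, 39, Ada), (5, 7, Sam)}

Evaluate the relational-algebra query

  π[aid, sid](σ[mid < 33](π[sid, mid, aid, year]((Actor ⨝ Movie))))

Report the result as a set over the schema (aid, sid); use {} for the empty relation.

{(39, 25), (39, 36), (39, 4), (4, 27), (7, 12), (7, 33), (7, 34), (7, 5)}

Joining Actor and Movie on aid yields {(39, 15, 2024, 25, Pat), (39, 15, 2024, 36, Ola), (39, 15, 2024, 4, Ada), (39, 28, 1989, 25, Pat), (39, 28, 1989, 36, Ola), (39, 28, 1989, 4, Ada), (39, 33, 2014, 25, Pat), (39, 33, 2014, 36, Ola), (39, 33, 2014, 4, Ada), (39, 37, 2021, 25, Pat), (39, 37, 2021, 36, Ola), (39, 37, 2021, 4, Ada), (4, 22, 2022, 27, Cal), (4, 32, 1988, 27, Cal), (4, 34, 2013, 27, Cal), (4, 35, 2005, 27, Cal), (4, 36, 1989, 27, Cal), (4, 6, 1986, 27, Cal), (7, 13, 2013, 12, Vic), (7, 13, 2013, 33, Eve), (7, 13, 2013, 34, Yan), (7, 13, 2013, 5, Sam)}.
Projecting to sid, mid, aid, year: {(12, 13, 7, 2013), (25, 15, 39, 2024), (25, 28, 39, 1989), (25, 33, 39, 2014), (25, 37, 39, 2021), (27, 22, 4, 2022), (27, 32, 4, 1988), (27, 34, 4, 2013), (27, 35, 4, 2005), (27, 36, 4, 1989), (27, 6, 4, 1986), (33, 13, 7, 2013), (34, 13, 7, 2013), (36, 15, 39, 2024), (36, 28, 39, 1989), (36, 33, 39, 2014), (36, 37, 39, 2021), (4, 15, 39, 2024), (4, 28, 39, 1989), (4, 33, 39, 2014), (4, 37, 39, 2021), (5, 13, 7, 2013)}
Filtering on mid < 33 leaves {(12, 13, 7, 2013), (25, 15, 39, 2024), (25, 28, 39, 1989), (27, 22, 4, 2022), (27, 32, 4, 1988), (27, 6, 4, 1986), (33, 13, 7, 2013), (34, 13, 7, 2013), (36, 15, 39, 2024), (36, 28, 39, 1989), (4, 15, 39, 2024), (4, 28, 39, 1989), (5, 13, 7, 2013)}.
Projecting to aid, sid (5 duplicate(s) eliminated): {(39, 25), (39, 36), (39, 4), (4, 27), (7, 12), (7, 33), (7, 34), (7, 5)}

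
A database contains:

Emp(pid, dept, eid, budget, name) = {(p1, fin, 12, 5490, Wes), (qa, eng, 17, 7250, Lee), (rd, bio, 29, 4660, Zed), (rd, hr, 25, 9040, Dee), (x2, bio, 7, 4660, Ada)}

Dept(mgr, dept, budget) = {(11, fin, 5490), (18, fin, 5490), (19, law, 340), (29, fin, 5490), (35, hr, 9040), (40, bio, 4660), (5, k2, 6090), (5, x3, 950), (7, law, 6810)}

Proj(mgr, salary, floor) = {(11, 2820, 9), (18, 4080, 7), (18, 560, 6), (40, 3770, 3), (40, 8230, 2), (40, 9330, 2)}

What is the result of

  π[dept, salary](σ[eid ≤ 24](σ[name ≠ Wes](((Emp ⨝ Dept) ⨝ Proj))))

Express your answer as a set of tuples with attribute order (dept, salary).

Joining Emp and Dept on dept, budget yields {(p1, fin, 12, 5490, Wes, 11), (p1, fin, 12, 5490, Wes, 18), (p1, fin, 12, 5490, Wes, 29), (rd, bio, 29, 4660, Zed, 40), (rd, hr, 25, 9040, Dee, 35), (x2, bio, 7, 4660, Ada, 40)}.
Joining (Emp ⨝ Dept) and Proj on mgr yields {(p1, fin, 12, 5490, Wes, 11, 2820, 9), (p1, fin, 12, 5490, Wes, 18, 4080, 7), (p1, fin, 12, 5490, Wes, 18, 560, 6), (rd, bio, 29, 4660, Zed, 40, 3770, 3), (rd, bio, 29, 4660, Zed, 40, 8230, 2), (rd, bio, 29, 4660, Zed, 40, 9330, 2), (x2, bio, 7, 4660, Ada, 40, 3770, 3), (x2, bio, 7, 4660, Ada, 40, 8230, 2), (x2, bio, 7, 4660, Ada, 40, 9330, 2)}.
Selection name ≠ Wes: {(rd, bio, 29, 4660, Zed, 40, 3770, 3), (rd, bio, 29, 4660, Zed, 40, 8230, 2), (rd, bio, 29, 4660, Zed, 40, 9330, 2), (x2, bio, 7, 4660, Ada, 40, 3770, 3), (x2, bio, 7, 4660, Ada, 40, 8230, 2), (x2, bio, 7, 4660, Ada, 40, 9330, 2)}
Selection eid ≤ 24: {(x2, bio, 7, 4660, Ada, 40, 3770, 3), (x2, bio, 7, 4660, Ada, 40, 8230, 2), (x2, bio, 7, 4660, Ada, 40, 9330, 2)}
Projecting to dept, salary: {(bio, 3770), (bio, 8230), (bio, 9330)}

{(bio, 3770), (bio, 8230), (bio, 9330)}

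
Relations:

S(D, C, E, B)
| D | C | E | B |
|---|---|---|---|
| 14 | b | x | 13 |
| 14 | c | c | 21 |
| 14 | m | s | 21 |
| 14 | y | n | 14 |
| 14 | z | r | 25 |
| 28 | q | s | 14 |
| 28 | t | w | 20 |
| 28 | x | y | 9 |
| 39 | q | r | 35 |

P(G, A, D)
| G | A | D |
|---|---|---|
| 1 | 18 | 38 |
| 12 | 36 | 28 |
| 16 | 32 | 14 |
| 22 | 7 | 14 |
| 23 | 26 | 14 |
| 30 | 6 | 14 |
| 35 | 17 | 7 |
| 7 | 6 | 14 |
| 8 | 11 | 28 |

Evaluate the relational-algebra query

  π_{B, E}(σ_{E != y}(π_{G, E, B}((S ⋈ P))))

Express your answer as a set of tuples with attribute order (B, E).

{(13, x), (14, n), (14, s), (20, w), (21, c), (21, s), (25, r)}

Natural join on D: {(14, b, x, 13, 16, 32), (14, b, x, 13, 22, 7), (14, b, x, 13, 23, 26), (14, b, x, 13, 30, 6), (14, b, x, 13, 7, 6), (14, c, c, 21, 16, 32), (14, c, c, 21, 22, 7), (14, c, c, 21, 23, 26), (14, c, c, 21, 30, 6), (14, c, c, 21, 7, 6), (14, m, s, 21, 16, 32), (14, m, s, 21, 22, 7), (14, m, s, 21, 23, 26), (14, m, s, 21, 30, 6), (14, m, s, 21, 7, 6), (14, y, n, 14, 16, 32), (14, y, n, 14, 22, 7), (14, y, n, 14, 23, 26), (14, y, n, 14, 30, 6), (14, y, n, 14, 7, 6), (14, z, r, 25, 16, 32), (14, z, r, 25, 22, 7), (14, z, r, 25, 23, 26), (14, z, r, 25, 30, 6), (14, z, r, 25, 7, 6), (28, q, s, 14, 12, 36), (28, q, s, 14, 8, 11), (28, t, w, 20, 12, 36), (28, t, w, 20, 8, 11), (28, x, y, 9, 12, 36), (28, x, y, 9, 8, 11)}
Keep only column(s) G, E, B: {(12, s, 14), (12, w, 20), (12, y, 9), (16, c, 21), (16, n, 14), (16, r, 25), (16, s, 21), (16, x, 13), (22, c, 21), (22, n, 14), (22, r, 25), (22, s, 21), (22, x, 13), (23, c, 21), (23, n, 14), (23, r, 25), (23, s, 21), (23, x, 13), (30, c, 21), (30, n, 14), (30, r, 25), (30, s, 21), (30, x, 13), (7, c, 21), (7, n, 14), (7, r, 25), (7, s, 21), (7, x, 13), (8, s, 14), (8, w, 20), (8, y, 9)}
Apply σ_{E != y}; surviving tuples: {(12, s, 14), (12, w, 20), (16, c, 21), (16, n, 14), (16, r, 25), (16, s, 21), (16, x, 13), (22, c, 21), (22, n, 14), (22, r, 25), (22, s, 21), (22, x, 13), (23, c, 21), (23, n, 14), (23, r, 25), (23, s, 21), (23, x, 13), (30, c, 21), (30, n, 14), (30, r, 25), (30, s, 21), (30, x, 13), (7, c, 21), (7, n, 14), (7, r, 25), (7, s, 21), (7, x, 13), (8, s, 14), (8, w, 20)}
Keep only column(s) B, E (22 duplicate(s) eliminated): {(13, x), (14, n), (14, s), (20, w), (21, c), (21, s), (25, r)}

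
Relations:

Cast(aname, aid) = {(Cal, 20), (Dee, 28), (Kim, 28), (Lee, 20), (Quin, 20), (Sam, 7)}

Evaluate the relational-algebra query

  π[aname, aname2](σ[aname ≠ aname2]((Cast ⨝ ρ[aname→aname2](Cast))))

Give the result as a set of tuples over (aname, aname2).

ρ[aname→aname2]: schema becomes (aname2, aid); tuples unchanged.
Natural join on aid: {(Cal, 20, Cal), (Cal, 20, Lee), (Cal, 20, Quin), (Dee, 28, Dee), (Dee, 28, Kim), (Kim, 28, Dee), (Kim, 28, Kim), (Lee, 20, Cal), (Lee, 20, Lee), (Lee, 20, Quin), (Quin, 20, Cal), (Quin, 20, Lee), (Quin, 20, Quin), (Sam, 7, Sam)}
Filtering on aname ≠ aname2 leaves {(Cal, 20, Lee), (Cal, 20, Quin), (Dee, 28, Kim), (Kim, 28, Dee), (Lee, 20, Cal), (Lee, 20, Quin), (Quin, 20, Cal), (Quin, 20, Lee)}.
Projecting to aname, aname2: {(Cal, Lee), (Cal, Quin), (Dee, Kim), (Kim, Dee), (Lee, Cal), (Lee, Quin), (Quin, Cal), (Quin, Lee)}

{(Cal, Lee), (Cal, Quin), (Dee, Kim), (Kim, Dee), (Lee, Cal), (Lee, Quin), (Quin, Cal), (Quin, Lee)}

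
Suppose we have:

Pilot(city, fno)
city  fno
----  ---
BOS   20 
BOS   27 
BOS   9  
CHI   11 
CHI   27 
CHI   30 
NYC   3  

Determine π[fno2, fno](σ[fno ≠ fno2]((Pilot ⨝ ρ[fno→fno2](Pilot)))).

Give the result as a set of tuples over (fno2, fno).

ρ[fno→fno2]: schema becomes (city, fno2); tuples unchanged.
Natural join on city: {(BOS, 20, 20), (BOS, 20, 27), (BOS, 20, 9), (BOS, 27, 20), (BOS, 27, 27), (BOS, 27, 9), (BOS, 9, 20), (BOS, 9, 27), (BOS, 9, 9), (CHI, 11, 11), (CHI, 11, 27), (CHI, 11, 30), (CHI, 27, 11), (CHI, 27, 27), (CHI, 27, 30), (CHI, 30, 11), (CHI, 30, 27), (CHI, 30, 30), (NYC, 3, 3)}
Apply σ_{fno ≠ fno2}; surviving tuples: {(BOS, 20, 27), (BOS, 20, 9), (BOS, 27, 20), (BOS, 27, 9), (BOS, 9, 20), (BOS, 9, 27), (CHI, 11, 27), (CHI, 11, 30), (CHI, 27, 11), (CHI, 27, 30), (CHI, 30, 11), (CHI, 30, 27)}
π[fno2, fno]: project onto (fno2, fno) → {(11, 27), (11, 30), (20, 27), (20, 9), (27, 11), (27, 20), (27, 30), (27, 9), (30, 11), (30, 27), (9, 20), (9, 27)}

{(11, 27), (11, 30), (20, 27), (20, 9), (27, 11), (27, 20), (27, 30), (27, 9), (30, 11), (30, 27), (9, 20), (9, 27)}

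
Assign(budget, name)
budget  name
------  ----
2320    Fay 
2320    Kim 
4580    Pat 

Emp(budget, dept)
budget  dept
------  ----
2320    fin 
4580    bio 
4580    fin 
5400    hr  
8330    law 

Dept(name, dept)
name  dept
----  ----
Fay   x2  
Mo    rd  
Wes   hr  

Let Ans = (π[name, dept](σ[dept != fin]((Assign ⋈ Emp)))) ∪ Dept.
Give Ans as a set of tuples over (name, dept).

Natural join on budget: {(2320, Fay, fin), (2320, Kim, fin), (4580, Pat, bio), (4580, Pat, fin)}
Filtering on dept != fin leaves {(4580, Pat, bio)}.
Projecting to name, dept: {(Pat, bio)}
Taking the union: {(Fay, x2), (Mo, rd), (Pat, bio), (Wes, hr)}

{(Fay, x2), (Mo, rd), (Pat, bio), (Wes, hr)}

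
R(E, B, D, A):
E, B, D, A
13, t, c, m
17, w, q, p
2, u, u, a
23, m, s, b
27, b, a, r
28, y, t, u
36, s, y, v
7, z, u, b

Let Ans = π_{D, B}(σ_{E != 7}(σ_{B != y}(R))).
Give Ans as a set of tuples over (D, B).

σ[B != y]: keep tuples satisfying B != y → {(13, t, c, m), (17, w, q, p), (2, u, u, a), (23, m, s, b), (27, b, a, r), (36, s, y, v), (7, z, u, b)}
σ[E != 7]: keep tuples satisfying E != 7 → {(13, t, c, m), (17, w, q, p), (2, u, u, a), (23, m, s, b), (27, b, a, r), (36, s, y, v)}
Keep only column(s) D, B: {(a, b), (c, t), (q, w), (s, m), (u, u), (y, s)}

{(a, b), (c, t), (q, w), (s, m), (u, u), (y, s)}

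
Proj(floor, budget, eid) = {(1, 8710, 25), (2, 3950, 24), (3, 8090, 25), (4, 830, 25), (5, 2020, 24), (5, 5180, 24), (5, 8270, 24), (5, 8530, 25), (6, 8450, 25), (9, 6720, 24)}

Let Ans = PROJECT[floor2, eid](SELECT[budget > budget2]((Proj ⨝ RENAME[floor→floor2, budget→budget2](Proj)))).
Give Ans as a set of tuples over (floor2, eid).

{(2, 24), (3, 25), (4, 25), (5, 24), (5, 25), (6, 25), (9, 24)}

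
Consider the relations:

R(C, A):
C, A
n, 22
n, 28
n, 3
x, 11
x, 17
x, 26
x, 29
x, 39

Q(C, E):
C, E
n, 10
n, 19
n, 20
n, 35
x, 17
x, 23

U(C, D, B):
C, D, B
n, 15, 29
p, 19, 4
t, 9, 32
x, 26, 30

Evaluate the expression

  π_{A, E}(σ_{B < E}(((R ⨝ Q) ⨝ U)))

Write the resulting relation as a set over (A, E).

{(22, 35), (28, 35), (3, 35)}

Natural join on C: {(n, 22, 10), (n, 22, 19), (n, 22, 20), (n, 22, 35), (n, 28, 10), (n, 28, 19), (n, 28, 20), (n, 28, 35), (n, 3, 10), (n, 3, 19), (n, 3, 20), (n, 3, 35), (x, 11, 17), (x, 11, 23), (x, 17, 17), (x, 17, 23), (x, 26, 17), (x, 26, 23), (x, 29, 17), (x, 29, 23), (x, 39, 17), (x, 39, 23)}
Natural join on C: {(n, 22, 10, 15, 29), (n, 22, 19, 15, 29), (n, 22, 20, 15, 29), (n, 22, 35, 15, 29), (n, 28, 10, 15, 29), (n, 28, 19, 15, 29), (n, 28, 20, 15, 29), (n, 28, 35, 15, 29), (n, 3, 10, 15, 29), (n, 3, 19, 15, 29), (n, 3, 20, 15, 29), (n, 3, 35, 15, 29), (x, 11, 17, 26, 30), (x, 11, 23, 26, 30), (x, 17, 17, 26, 30), (x, 17, 23, 26, 30), (x, 26, 17, 26, 30), (x, 26, 23, 26, 30), (x, 29, 17, 26, 30), (x, 29, 23, 26, 30), (x, 39, 17, 26, 30), (x, 39, 23, 26, 30)}
σ[B < E]: keep tuples satisfying B < E → {(n, 22, 35, 15, 29), (n, 28, 35, 15, 29), (n, 3, 35, 15, 29)}
Projecting to A, E: {(22, 35), (28, 35), (3, 35)}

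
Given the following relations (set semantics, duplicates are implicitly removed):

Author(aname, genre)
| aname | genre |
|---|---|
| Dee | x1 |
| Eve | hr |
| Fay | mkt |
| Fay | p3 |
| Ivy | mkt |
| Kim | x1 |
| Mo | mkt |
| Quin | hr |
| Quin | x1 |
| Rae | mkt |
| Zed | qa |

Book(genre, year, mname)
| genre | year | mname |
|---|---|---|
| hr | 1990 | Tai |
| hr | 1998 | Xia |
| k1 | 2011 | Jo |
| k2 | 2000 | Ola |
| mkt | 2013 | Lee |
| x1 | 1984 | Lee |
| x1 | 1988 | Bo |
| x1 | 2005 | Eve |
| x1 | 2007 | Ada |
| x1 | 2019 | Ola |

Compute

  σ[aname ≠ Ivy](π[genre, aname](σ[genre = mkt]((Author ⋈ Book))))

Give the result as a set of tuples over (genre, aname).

Joining Author and Book on genre yields {(Dee, x1, 1984, Lee), (Dee, x1, 1988, Bo), (Dee, x1, 2005, Eve), (Dee, x1, 2007, Ada), (Dee, x1, 2019, Ola), (Eve, hr, 1990, Tai), (Eve, hr, 1998, Xia), (Fay, mkt, 2013, Lee), (Ivy, mkt, 2013, Lee), (Kim, x1, 1984, Lee), (Kim, x1, 1988, Bo), (Kim, x1, 2005, Eve), (Kim, x1, 2007, Ada), (Kim, x1, 2019, Ola), (Mo, mkt, 2013, Lee), (Quin, hr, 1990, Tai), (Quin, hr, 1998, Xia), (Quin, x1, 1984, Lee), (Quin, x1, 1988, Bo), (Quin, x1, 2005, Eve), (Quin, x1, 2007, Ada), (Quin, x1, 2019, Ola), (Rae, mkt, 2013, Lee)}.
σ[genre = mkt]: keep tuples satisfying genre = mkt → {(Fay, mkt, 2013, Lee), (Ivy, mkt, 2013, Lee), (Mo, mkt, 2013, Lee), (Rae, mkt, 2013, Lee)}
Keep only column(s) genre, aname: {(mkt, Fay), (mkt, Ivy), (mkt, Mo), (mkt, Rae)}
σ[aname ≠ Ivy]: keep tuples satisfying aname ≠ Ivy → {(mkt, Fay), (mkt, Mo), (mkt, Rae)}

{(mkt, Fay), (mkt, Mo), (mkt, Rae)}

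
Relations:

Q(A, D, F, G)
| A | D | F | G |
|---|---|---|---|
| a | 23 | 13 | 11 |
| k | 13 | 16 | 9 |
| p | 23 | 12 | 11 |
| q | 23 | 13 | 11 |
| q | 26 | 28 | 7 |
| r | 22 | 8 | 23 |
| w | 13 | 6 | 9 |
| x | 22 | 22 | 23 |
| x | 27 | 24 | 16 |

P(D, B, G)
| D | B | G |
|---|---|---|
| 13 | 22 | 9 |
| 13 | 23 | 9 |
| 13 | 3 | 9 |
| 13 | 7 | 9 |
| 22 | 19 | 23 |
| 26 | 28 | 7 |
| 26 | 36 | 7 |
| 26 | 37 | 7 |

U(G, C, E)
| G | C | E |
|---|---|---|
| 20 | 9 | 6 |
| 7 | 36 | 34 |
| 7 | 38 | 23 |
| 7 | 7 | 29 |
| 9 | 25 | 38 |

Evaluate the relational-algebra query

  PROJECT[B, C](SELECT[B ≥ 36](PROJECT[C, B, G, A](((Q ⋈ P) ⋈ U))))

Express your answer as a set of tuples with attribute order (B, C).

{(36, 36), (36, 38), (36, 7), (37, 36), (37, 38), (37, 7)}

Joining Q and P on D, G yields {(k, 13, 16, 9, 22), (k, 13, 16, 9, 23), (k, 13, 16, 9, 3), (k, 13, 16, 9, 7), (q, 26, 28, 7, 28), (q, 26, 28, 7, 36), (q, 26, 28, 7, 37), (r, 22, 8, 23, 19), (w, 13, 6, 9, 22), (w, 13, 6, 9, 23), (w, 13, 6, 9, 3), (w, 13, 6, 9, 7), (x, 22, 22, 23, 19)}.
Joining (Q ⋈ P) and U on G yields {(k, 13, 16, 9, 22, 25, 38), (k, 13, 16, 9, 23, 25, 38), (k, 13, 16, 9, 3, 25, 38), (k, 13, 16, 9, 7, 25, 38), (q, 26, 28, 7, 28, 36, 34), (q, 26, 28, 7, 28, 38, 23), (q, 26, 28, 7, 28, 7, 29), (q, 26, 28, 7, 36, 36, 34), (q, 26, 28, 7, 36, 38, 23), (q, 26, 28, 7, 36, 7, 29), (q, 26, 28, 7, 37, 36, 34), (q, 26, 28, 7, 37, 38, 23), (q, 26, 28, 7, 37, 7, 29), (w, 13, 6, 9, 22, 25, 38), (w, 13, 6, 9, 23, 25, 38), (w, 13, 6, 9, 3, 25, 38), (w, 13, 6, 9, 7, 25, 38)}.
π[C, B, G, A]: project onto (C, B, G, A) → {(25, 22, 9, k), (25, 22, 9, w), (25, 23, 9, k), (25, 23, 9, w), (25, 3, 9, k), (25, 3, 9, w), (25, 7, 9, k), (25, 7, 9, w), (36, 28, 7, q), (36, 36, 7, q), (36, 37, 7, q), (38, 28, 7, q), (38, 36, 7, q), (38, 37, 7, q), (7, 28, 7, q), (7, 36, 7, q), (7, 37, 7, q)}
Filtering on B ≥ 36 leaves {(36, 36, 7, q), (36, 37, 7, q), (38, 36, 7, q), (38, 37, 7, q), (7, 36, 7, q), (7, 37, 7, q)}.
π[B, C]: project onto (B, C) → {(36, 36), (36, 38), (36, 7), (37, 36), (37, 38), (37, 7)}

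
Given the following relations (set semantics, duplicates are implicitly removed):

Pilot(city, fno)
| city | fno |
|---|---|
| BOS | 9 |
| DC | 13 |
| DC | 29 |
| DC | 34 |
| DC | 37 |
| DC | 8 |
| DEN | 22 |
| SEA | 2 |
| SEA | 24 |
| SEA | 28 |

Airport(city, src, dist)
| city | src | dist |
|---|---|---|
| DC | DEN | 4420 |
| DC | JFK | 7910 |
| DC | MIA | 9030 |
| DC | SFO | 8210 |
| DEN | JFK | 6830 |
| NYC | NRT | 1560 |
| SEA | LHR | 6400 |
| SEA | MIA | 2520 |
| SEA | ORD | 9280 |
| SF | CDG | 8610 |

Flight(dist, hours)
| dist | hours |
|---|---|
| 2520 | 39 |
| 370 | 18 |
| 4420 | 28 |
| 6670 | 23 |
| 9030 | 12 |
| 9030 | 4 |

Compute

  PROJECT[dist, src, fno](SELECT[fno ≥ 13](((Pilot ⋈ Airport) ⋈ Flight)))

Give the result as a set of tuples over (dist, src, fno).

Pilot ⋈ Airport (natural join on city): {(DC, 13, DEN, 4420), (DC, 13, JFK, 7910), (DC, 13, MIA, 9030), (DC, 13, SFO, 8210), (DC, 29, DEN, 4420), (DC, 29, JFK, 7910), (DC, 29, MIA, 9030), (DC, 29, SFO, 8210), (DC, 34, DEN, 4420), (DC, 34, JFK, 7910), (DC, 34, MIA, 9030), (DC, 34, SFO, 8210), (DC, 37, DEN, 4420), (DC, 37, JFK, 7910), (DC, 37, MIA, 9030), (DC, 37, SFO, 8210), (DC, 8, DEN, 4420), (DC, 8, JFK, 7910), (DC, 8, MIA, 9030), (DC, 8, SFO, 8210), (DEN, 22, JFK, 6830), (SEA, 2, LHR, 6400), (SEA, 2, MIA, 2520), (SEA, 2, ORD, 9280), (SEA, 24, LHR, 6400), (SEA, 24, MIA, 2520), (SEA, 24, ORD, 9280), (SEA, 28, LHR, 6400), (SEA, 28, MIA, 2520), (SEA, 28, ORD, 9280)}
(Pilot ⋈ Airport) ⋈ Flight (natural join on dist): {(DC, 13, DEN, 4420, 28), (DC, 13, MIA, 9030, 12), (DC, 13, MIA, 9030, 4), (DC, 29, DEN, 4420, 28), (DC, 29, MIA, 9030, 12), (DC, 29, MIA, 9030, 4), (DC, 34, DEN, 4420, 28), (DC, 34, MIA, 9030, 12), (DC, 34, MIA, 9030, 4), (DC, 37, DEN, 4420, 28), (DC, 37, MIA, 9030, 12), (DC, 37, MIA, 9030, 4), (DC, 8, DEN, 4420, 28), (DC, 8, MIA, 9030, 12), (DC, 8, MIA, 9030, 4), (SEA, 2, MIA, 2520, 39), (SEA, 24, MIA, 2520, 39), (SEA, 28, MIA, 2520, 39)}
Filtering on fno ≥ 13 leaves {(DC, 13, DEN, 4420, 28), (DC, 13, MIA, 9030, 12), (DC, 13, MIA, 9030, 4), (DC, 29, DEN, 4420, 28), (DC, 29, MIA, 9030, 12), (DC, 29, MIA, 9030, 4), (DC, 34, DEN, 4420, 28), (DC, 34, MIA, 9030, 12), (DC, 34, MIA, 9030, 4), (DC, 37, DEN, 4420, 28), (DC, 37, MIA, 9030, 12), (DC, 37, MIA, 9030, 4), (SEA, 24, MIA, 2520, 39), (SEA, 28, MIA, 2520, 39)}.
Projecting to dist, src, fno (4 duplicate(s) eliminated): {(2520, MIA, 24), (2520, MIA, 28), (4420, DEN, 13), (4420, DEN, 29), (4420, DEN, 34), (4420, DEN, 37), (9030, MIA, 13), (9030, MIA, 29), (9030, MIA, 34), (9030, MIA, 37)}

{(2520, MIA, 24), (2520, MIA, 28), (4420, DEN, 13), (4420, DEN, 29), (4420, DEN, 34), (4420, DEN, 37), (9030, MIA, 13), (9030, MIA, 29), (9030, MIA, 34), (9030, MIA, 37)}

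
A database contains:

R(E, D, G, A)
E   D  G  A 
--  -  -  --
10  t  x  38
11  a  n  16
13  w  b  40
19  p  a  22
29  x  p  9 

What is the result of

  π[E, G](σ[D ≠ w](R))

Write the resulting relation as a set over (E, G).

{(10, x), (11, n), (19, a), (29, p)}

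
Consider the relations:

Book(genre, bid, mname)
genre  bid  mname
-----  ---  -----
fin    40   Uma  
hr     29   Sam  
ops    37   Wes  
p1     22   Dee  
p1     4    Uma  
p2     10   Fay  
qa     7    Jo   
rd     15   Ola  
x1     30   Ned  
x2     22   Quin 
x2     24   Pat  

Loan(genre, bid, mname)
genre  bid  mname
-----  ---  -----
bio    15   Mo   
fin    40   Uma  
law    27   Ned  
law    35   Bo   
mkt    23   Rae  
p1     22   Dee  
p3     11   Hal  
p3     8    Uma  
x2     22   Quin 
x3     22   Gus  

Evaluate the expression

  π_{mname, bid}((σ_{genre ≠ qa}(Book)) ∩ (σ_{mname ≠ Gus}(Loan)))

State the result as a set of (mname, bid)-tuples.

{(Dee, 22), (Quin, 22), (Uma, 40)}

σ[genre ≠ qa]: keep tuples satisfying genre ≠ qa → {(fin, 40, Uma), (hr, 29, Sam), (ops, 37, Wes), (p1, 22, Dee), (p1, 4, Uma), (p2, 10, Fay), (rd, 15, Ola), (x1, 30, Ned), (x2, 22, Quin), (x2, 24, Pat)}
σ[mname ≠ Gus]: keep tuples satisfying mname ≠ Gus → {(bio, 15, Mo), (fin, 40, Uma), (law, 27, Ned), (law, 35, Bo), (mkt, 23, Rae), (p1, 22, Dee), (p3, 11, Hal), (p3, 8, Uma), (x2, 22, Quin)}
Taking the intersection: {(fin, 40, Uma), (p1, 22, Dee), (x2, 22, Quin)}
π_{mname, bid} gives {(Dee, 22), (Quin, 22), (Uma, 40)}.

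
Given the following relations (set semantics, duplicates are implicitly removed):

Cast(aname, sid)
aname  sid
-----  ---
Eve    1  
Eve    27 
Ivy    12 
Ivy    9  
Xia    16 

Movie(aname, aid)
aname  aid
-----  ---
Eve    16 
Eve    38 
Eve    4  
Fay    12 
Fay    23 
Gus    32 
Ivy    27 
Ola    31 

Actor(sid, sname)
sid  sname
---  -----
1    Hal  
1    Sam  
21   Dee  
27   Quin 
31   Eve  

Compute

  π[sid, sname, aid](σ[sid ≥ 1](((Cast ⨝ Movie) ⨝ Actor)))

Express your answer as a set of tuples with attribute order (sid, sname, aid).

{(1, Hal, 16), (1, Hal, 38), (1, Hal, 4), (1, Sam, 16), (1, Sam, 38), (1, Sam, 4), (27, Quin, 16), (27, Quin, 38), (27, Quin, 4)}

Cast ⋈ Movie (natural join on aname): {(Eve, 1, 16), (Eve, 1, 38), (Eve, 1, 4), (Eve, 27, 16), (Eve, 27, 38), (Eve, 27, 4), (Ivy, 12, 27), (Ivy, 9, 27)}
(Cast ⨝ Movie) ⋈ Actor (natural join on sid): {(Eve, 1, 16, Hal), (Eve, 1, 16, Sam), (Eve, 1, 38, Hal), (Eve, 1, 38, Sam), (Eve, 1, 4, Hal), (Eve, 1, 4, Sam), (Eve, 27, 16, Quin), (Eve, 27, 38, Quin), (Eve, 27, 4, Quin)}
Selection sid ≥ 1: {(Eve, 1, 16, Hal), (Eve, 1, 16, Sam), (Eve, 1, 38, Hal), (Eve, 1, 38, Sam), (Eve, 1, 4, Hal), (Eve, 1, 4, Sam), (Eve, 27, 16, Quin), (Eve, 27, 38, Quin), (Eve, 27, 4, Quin)}
π_{sid, sname, aid} gives {(1, Hal, 16), (1, Hal, 38), (1, Hal, 4), (1, Sam, 16), (1, Sam, 38), (1, Sam, 4), (27, Quin, 16), (27, Quin, 38), (27, Quin, 4)}.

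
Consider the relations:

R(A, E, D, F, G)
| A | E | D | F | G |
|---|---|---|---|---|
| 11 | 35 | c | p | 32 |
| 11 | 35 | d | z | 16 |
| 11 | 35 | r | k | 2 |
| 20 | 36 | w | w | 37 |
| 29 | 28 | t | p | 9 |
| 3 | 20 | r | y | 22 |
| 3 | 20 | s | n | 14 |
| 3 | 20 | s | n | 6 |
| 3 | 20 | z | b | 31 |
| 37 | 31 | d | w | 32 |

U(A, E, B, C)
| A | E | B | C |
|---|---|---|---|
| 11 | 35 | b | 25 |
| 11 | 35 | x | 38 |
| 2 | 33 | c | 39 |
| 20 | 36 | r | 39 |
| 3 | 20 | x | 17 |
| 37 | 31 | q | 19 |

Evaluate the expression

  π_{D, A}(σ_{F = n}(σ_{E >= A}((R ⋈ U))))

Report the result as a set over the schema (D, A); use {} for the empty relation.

Natural join on A, E: {(11, 35, c, p, 32, b, 25), (11, 35, c, p, 32, x, 38), (11, 35, d, z, 16, b, 25), (11, 35, d, z, 16, x, 38), (11, 35, r, k, 2, b, 25), (11, 35, r, k, 2, x, 38), (20, 36, w, w, 37, r, 39), (3, 20, r, y, 22, x, 17), (3, 20, s, n, 14, x, 17), (3, 20, s, n, 6, x, 17), (3, 20, z, b, 31, x, 17), (37, 31, d, w, 32, q, 19)}
Apply σ_{E >= A}; surviving tuples: {(11, 35, c, p, 32, b, 25), (11, 35, c, p, 32, x, 38), (11, 35, d, z, 16, b, 25), (11, 35, d, z, 16, x, 38), (11, 35, r, k, 2, b, 25), (11, 35, r, k, 2, x, 38), (20, 36, w, w, 37, r, 39), (3, 20, r, y, 22, x, 17), (3, 20, s, n, 14, x, 17), (3, 20, s, n, 6, x, 17), (3, 20, z, b, 31, x, 17)}
Apply σ_{F = n}; surviving tuples: {(3, 20, s, n, 14, x, 17), (3, 20, s, n, 6, x, 17)}
Keep only column(s) D, A (1 duplicate(s) eliminated): {(s, 3)}

{(s, 3)}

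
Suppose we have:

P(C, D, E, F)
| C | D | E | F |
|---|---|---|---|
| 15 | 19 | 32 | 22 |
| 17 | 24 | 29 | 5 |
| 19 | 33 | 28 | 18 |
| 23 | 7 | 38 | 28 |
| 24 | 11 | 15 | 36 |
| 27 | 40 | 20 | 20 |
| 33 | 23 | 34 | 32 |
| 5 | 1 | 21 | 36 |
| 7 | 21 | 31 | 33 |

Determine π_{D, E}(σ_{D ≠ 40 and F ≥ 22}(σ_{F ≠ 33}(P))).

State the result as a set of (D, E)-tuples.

σ[F ≠ 33]: keep tuples satisfying F ≠ 33 → {(15, 19, 32, 22), (17, 24, 29, 5), (19, 33, 28, 18), (23, 7, 38, 28), (24, 11, 15, 36), (27, 40, 20, 20), (33, 23, 34, 32), (5, 1, 21, 36)}
σ[D ≠ 40 and F ≥ 22]: keep tuples satisfying D ≠ 40 and F ≥ 22 → {(15, 19, 32, 22), (23, 7, 38, 28), (24, 11, 15, 36), (33, 23, 34, 32), (5, 1, 21, 36)}
π[D, E]: project onto (D, E) → {(1, 21), (11, 15), (19, 32), (23, 34), (7, 38)}

{(1, 21), (11, 15), (19, 32), (23, 34), (7, 38)}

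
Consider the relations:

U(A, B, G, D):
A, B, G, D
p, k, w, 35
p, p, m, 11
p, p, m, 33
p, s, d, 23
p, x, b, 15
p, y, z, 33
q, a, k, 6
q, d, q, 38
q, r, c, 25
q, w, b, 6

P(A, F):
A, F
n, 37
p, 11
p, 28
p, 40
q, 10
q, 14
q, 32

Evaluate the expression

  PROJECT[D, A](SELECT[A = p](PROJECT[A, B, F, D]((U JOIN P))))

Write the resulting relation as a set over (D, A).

U ⋈ P (natural join on A): {(p, k, w, 35, 11), (p, k, w, 35, 28), (p, k, w, 35, 40), (p, p, m, 11, 11), (p, p, m, 11, 28), (p, p, m, 11, 40), (p, p, m, 33, 11), (p, p, m, 33, 28), (p, p, m, 33, 40), (p, s, d, 23, 11), (p, s, d, 23, 28), (p, s, d, 23, 40), (p, x, b, 15, 11), (p, x, b, 15, 28), (p, x, b, 15, 40), (p, y, z, 33, 11), (p, y, z, 33, 28), (p, y, z, 33, 40), (q, a, k, 6, 10), (q, a, k, 6, 14), (q, a, k, 6, 32), (q, d, q, 38, 10), (q, d, q, 38, 14), (q, d, q, 38, 32), (q, r, c, 25, 10), (q, r, c, 25, 14), (q, r, c, 25, 32), (q, w, b, 6, 10), (q, w, b, 6, 14), (q, w, b, 6, 32)}
π_{A, B, F, D} gives {(p, k, 11, 35), (p, k, 28, 35), (p, k, 40, 35), (p, p, 11, 11), (p, p, 11, 33), (p, p, 28, 11), (p, p, 28, 33), (p, p, 40, 11), (p, p, 40, 33), (p, s, 11, 23), (p, s, 28, 23), (p, s, 40, 23), (p, x, 11, 15), (p, x, 28, 15), (p, x, 40, 15), (p, y, 11, 33), (p, y, 28, 33), (p, y, 40, 33), (q, a, 10, 6), (q, a, 14, 6), (q, a, 32, 6), (q, d, 10, 38), (q, d, 14, 38), (q, d, 32, 38), (q, r, 10, 25), (q, r, 14, 25), (q, r, 32, 25), (q, w, 10, 6), (q, w, 14, 6), (q, w, 32, 6)}.
Apply σ_{A = p}; surviving tuples: {(p, k, 11, 35), (p, k, 28, 35), (p, k, 40, 35), (p, p, 11, 11), (p, p, 11, 33), (p, p, 28, 11), (p, p, 28, 33), (p, p, 40, 11), (p, p, 40, 33), (p, s, 11, 23), (p, s, 28, 23), (p, s, 40, 23), (p, x, 11, 15), (p, x, 28, 15), (p, x, 40, 15), (p, y, 11, 33), (p, y, 28, 33), (p, y, 40, 33)}
π_{D, A} gives {(11, p), (15, p), (23, p), (33, p), (35, p)} (13 duplicate(s) eliminated).

{(11, p), (15, p), (23, p), (33, p), (35, p)}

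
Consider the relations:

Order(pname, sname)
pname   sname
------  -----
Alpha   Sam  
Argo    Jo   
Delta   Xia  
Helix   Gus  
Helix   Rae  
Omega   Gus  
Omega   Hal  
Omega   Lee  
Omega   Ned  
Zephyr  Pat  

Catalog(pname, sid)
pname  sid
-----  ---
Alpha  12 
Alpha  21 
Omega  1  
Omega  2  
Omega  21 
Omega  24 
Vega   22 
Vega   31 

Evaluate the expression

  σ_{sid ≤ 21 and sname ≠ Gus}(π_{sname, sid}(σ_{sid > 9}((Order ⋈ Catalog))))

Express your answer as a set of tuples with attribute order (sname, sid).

{(Hal, 21), (Lee, 21), (Ned, 21), (Sam, 12), (Sam, 21)}

Natural join on pname: {(Alpha, Sam, 12), (Alpha, Sam, 21), (Omega, Gus, 1), (Omega, Gus, 2), (Omega, Gus, 21), (Omega, Gus, 24), (Omega, Hal, 1), (Omega, Hal, 2), (Omega, Hal, 21), (Omega, Hal, 24), (Omega, Lee, 1), (Omega, Lee, 2), (Omega, Lee, 21), (Omega, Lee, 24), (Omega, Ned, 1), (Omega, Ned, 2), (Omega, Ned, 21), (Omega, Ned, 24)}
σ[sid > 9]: keep tuples satisfying sid > 9 → {(Alpha, Sam, 12), (Alpha, Sam, 21), (Omega, Gus, 21), (Omega, Gus, 24), (Omega, Hal, 21), (Omega, Hal, 24), (Omega, Lee, 21), (Omega, Lee, 24), (Omega, Ned, 21), (Omega, Ned, 24)}
π[sname, sid]: project onto (sname, sid) → {(Gus, 21), (Gus, 24), (Hal, 21), (Hal, 24), (Lee, 21), (Lee, 24), (Ned, 21), (Ned, 24), (Sam, 12), (Sam, 21)}
σ[sid ≤ 21 and sname ≠ Gus]: keep tuples satisfying sid ≤ 21 and sname ≠ Gus → {(Hal, 21), (Lee, 21), (Ned, 21), (Sam, 12), (Sam, 21)}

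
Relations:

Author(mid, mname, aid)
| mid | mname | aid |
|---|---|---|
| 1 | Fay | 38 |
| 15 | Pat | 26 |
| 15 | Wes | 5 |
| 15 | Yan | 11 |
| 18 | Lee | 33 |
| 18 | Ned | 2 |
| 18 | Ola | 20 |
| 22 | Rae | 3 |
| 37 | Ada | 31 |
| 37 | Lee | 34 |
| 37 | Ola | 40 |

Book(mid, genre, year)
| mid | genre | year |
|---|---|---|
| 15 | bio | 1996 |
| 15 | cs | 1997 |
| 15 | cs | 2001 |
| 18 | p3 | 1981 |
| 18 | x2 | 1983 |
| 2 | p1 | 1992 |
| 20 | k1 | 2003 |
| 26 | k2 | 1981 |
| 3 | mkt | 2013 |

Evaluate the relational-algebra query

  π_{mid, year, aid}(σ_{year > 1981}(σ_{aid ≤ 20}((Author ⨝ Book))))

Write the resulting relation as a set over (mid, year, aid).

Joining Author and Book on mid yields {(15, Pat, 26, bio, 1996), (15, Pat, 26, cs, 1997), (15, Pat, 26, cs, 2001), (15, Wes, 5, bio, 1996), (15, Wes, 5, cs, 1997), (15, Wes, 5, cs, 2001), (15, Yan, 11, bio, 1996), (15, Yan, 11, cs, 1997), (15, Yan, 11, cs, 2001), (18, Lee, 33, p3, 1981), (18, Lee, 33, x2, 1983), (18, Ned, 2, p3, 1981), (18, Ned, 2, x2, 1983), (18, Ola, 20, p3, 1981), (18, Ola, 20, x2, 1983)}.
Filtering on aid ≤ 20 leaves {(15, Wes, 5, bio, 1996), (15, Wes, 5, cs, 1997), (15, Wes, 5, cs, 2001), (15, Yan, 11, bio, 1996), (15, Yan, 11, cs, 1997), (15, Yan, 11, cs, 2001), (18, Ned, 2, p3, 1981), (18, Ned, 2, x2, 1983), (18, Ola, 20, p3, 1981), (18, Ola, 20, x2, 1983)}.
Filtering on year > 1981 leaves {(15, Wes, 5, bio, 1996), (15, Wes, 5, cs, 1997), (15, Wes, 5, cs, 2001), (15, Yan, 11, bio, 1996), (15, Yan, 11, cs, 1997), (15, Yan, 11, cs, 2001), (18, Ned, 2, x2, 1983), (18, Ola, 20, x2, 1983)}.
π_{mid, year, aid} gives {(15, 1996, 11), (15, 1996, 5), (15, 1997, 11), (15, 1997, 5), (15, 2001, 11), (15, 2001, 5), (18, 1983, 2), (18, 1983, 20)}.

{(15, 1996, 11), (15, 1996, 5), (15, 1997, 11), (15, 1997, 5), (15, 2001, 11), (15, 2001, 5), (18, 1983, 2), (18, 1983, 20)}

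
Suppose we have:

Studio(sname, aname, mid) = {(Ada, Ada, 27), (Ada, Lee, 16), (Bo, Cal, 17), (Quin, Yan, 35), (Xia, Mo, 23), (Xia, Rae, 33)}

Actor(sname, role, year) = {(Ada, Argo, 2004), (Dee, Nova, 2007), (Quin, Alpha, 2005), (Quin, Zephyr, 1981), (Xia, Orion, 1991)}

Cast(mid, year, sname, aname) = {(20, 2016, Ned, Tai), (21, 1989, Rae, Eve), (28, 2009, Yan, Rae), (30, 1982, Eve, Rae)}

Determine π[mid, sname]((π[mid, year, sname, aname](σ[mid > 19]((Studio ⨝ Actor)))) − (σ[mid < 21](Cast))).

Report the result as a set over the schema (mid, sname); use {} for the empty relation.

{(23, Xia), (27, Ada), (33, Xia), (35, Quin)}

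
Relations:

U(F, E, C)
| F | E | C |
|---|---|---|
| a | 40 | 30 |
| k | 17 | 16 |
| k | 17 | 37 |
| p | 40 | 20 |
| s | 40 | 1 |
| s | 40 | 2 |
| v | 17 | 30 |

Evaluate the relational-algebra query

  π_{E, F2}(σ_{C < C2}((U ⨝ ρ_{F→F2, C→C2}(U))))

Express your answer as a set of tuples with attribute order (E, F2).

{(17, k), (17, v), (40, a), (40, p), (40, s)}

ρ[F→F2, C→C2]: schema becomes (F2, E, C2); tuples unchanged.
Natural join on E: {(a, 40, 30, a, 30), (a, 40, 30, p, 20), (a, 40, 30, s, 1), (a, 40, 30, s, 2), (k, 17, 16, k, 16), (k, 17, 16, k, 37), (k, 17, 16, v, 30), (k, 17, 37, k, 16), (k, 17, 37, k, 37), (k, 17, 37, v, 30), (p, 40, 20, a, 30), (p, 40, 20, p, 20), (p, 40, 20, s, 1), (p, 40, 20, s, 2), (s, 40, 1, a, 30), (s, 40, 1, p, 20), (s, 40, 1, s, 1), (s, 40, 1, s, 2), (s, 40, 2, a, 30), (s, 40, 2, p, 20), (s, 40, 2, s, 1), (s, 40, 2, s, 2), (v, 17, 30, k, 16), (v, 17, 30, k, 37), (v, 17, 30, v, 30)}
σ[C < C2]: keep tuples satisfying C < C2 → {(k, 17, 16, k, 37), (k, 17, 16, v, 30), (p, 40, 20, a, 30), (s, 40, 1, a, 30), (s, 40, 1, p, 20), (s, 40, 1, s, 2), (s, 40, 2, a, 30), (s, 40, 2, p, 20), (v, 17, 30, k, 37)}
Keep only column(s) E, F2 (4 duplicate(s) eliminated): {(17, k), (17, v), (40, a), (40, p), (40, s)}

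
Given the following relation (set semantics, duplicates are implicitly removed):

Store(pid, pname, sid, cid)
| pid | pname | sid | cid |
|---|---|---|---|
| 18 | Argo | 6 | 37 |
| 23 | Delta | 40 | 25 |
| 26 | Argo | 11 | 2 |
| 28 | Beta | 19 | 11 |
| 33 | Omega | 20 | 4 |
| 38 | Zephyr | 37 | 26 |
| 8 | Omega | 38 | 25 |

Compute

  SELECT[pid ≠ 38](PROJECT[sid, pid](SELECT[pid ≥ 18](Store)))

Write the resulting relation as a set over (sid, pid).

Apply σ_{pid ≥ 18}; surviving tuples: {(18, Argo, 6, 37), (23, Delta, 40, 25), (26, Argo, 11, 2), (28, Beta, 19, 11), (33, Omega, 20, 4), (38, Zephyr, 37, 26)}
π_{sid, pid} gives {(11, 26), (19, 28), (20, 33), (37, 38), (40, 23), (6, 18)}.
Apply σ_{pid ≠ 38}; surviving tuples: {(11, 26), (19, 28), (20, 33), (40, 23), (6, 18)}

{(11, 26), (19, 28), (20, 33), (40, 23), (6, 18)}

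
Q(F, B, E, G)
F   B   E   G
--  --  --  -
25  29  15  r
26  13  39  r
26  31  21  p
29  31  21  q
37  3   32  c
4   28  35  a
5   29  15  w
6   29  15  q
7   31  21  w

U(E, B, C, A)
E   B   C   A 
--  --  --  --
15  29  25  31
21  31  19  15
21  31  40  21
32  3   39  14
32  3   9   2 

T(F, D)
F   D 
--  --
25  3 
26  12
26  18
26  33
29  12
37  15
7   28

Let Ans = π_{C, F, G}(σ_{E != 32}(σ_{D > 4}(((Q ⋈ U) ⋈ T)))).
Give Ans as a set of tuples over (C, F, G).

Q ⋈ U (natural join on B, E): {(25, 29, 15, r, 25, 31), (26, 31, 21, p, 19, 15), (26, 31, 21, p, 40, 21), (29, 31, 21, q, 19, 15), (29, 31, 21, q, 40, 21), (37, 3, 32, c, 39, 14), (37, 3, 32, c, 9, 2), (5, 29, 15, w, 25, 31), (6, 29, 15, q, 25, 31), (7, 31, 21, w, 19, 15), (7, 31, 21, w, 40, 21)}
(Q ⋈ U) ⋈ T (natural join on F): {(25, 29, 15, r, 25, 31, 3), (26, 31, 21, p, 19, 15, 12), (26, 31, 21, p, 19, 15, 18), (26, 31, 21, p, 19, 15, 33), (26, 31, 21, p, 40, 21, 12), (26, 31, 21, p, 40, 21, 18), (26, 31, 21, p, 40, 21, 33), (29, 31, 21, q, 19, 15, 12), (29, 31, 21, q, 40, 21, 12), (37, 3, 32, c, 39, 14, 15), (37, 3, 32, c, 9, 2, 15), (7, 31, 21, w, 19, 15, 28), (7, 31, 21, w, 40, 21, 28)}
Apply σ_{D > 4}; surviving tuples: {(26, 31, 21, p, 19, 15, 12), (26, 31, 21, p, 19, 15, 18), (26, 31, 21, p, 19, 15, 33), (26, 31, 21, p, 40, 21, 12), (26, 31, 21, p, 40, 21, 18), (26, 31, 21, p, 40, 21, 33), (29, 31, 21, q, 19, 15, 12), (29, 31, 21, q, 40, 21, 12), (37, 3, 32, c, 39, 14, 15), (37, 3, 32, c, 9, 2, 15), (7, 31, 21, w, 19, 15, 28), (7, 31, 21, w, 40, 21, 28)}
Apply σ_{E != 32}; surviving tuples: {(26, 31, 21, p, 19, 15, 12), (26, 31, 21, p, 19, 15, 18), (26, 31, 21, p, 19, 15, 33), (26, 31, 21, p, 40, 21, 12), (26, 31, 21, p, 40, 21, 18), (26, 31, 21, p, 40, 21, 33), (29, 31, 21, q, 19, 15, 12), (29, 31, 21, q, 40, 21, 12), (7, 31, 21, w, 19, 15, 28), (7, 31, 21, w, 40, 21, 28)}
Projecting to C, F, G (4 duplicate(s) eliminated): {(19, 26, p), (19, 29, q), (19, 7, w), (40, 26, p), (40, 29, q), (40, 7, w)}

{(19, 26, p), (19, 29, q), (19, 7, w), (40, 26, p), (40, 29, q), (40, 7, w)}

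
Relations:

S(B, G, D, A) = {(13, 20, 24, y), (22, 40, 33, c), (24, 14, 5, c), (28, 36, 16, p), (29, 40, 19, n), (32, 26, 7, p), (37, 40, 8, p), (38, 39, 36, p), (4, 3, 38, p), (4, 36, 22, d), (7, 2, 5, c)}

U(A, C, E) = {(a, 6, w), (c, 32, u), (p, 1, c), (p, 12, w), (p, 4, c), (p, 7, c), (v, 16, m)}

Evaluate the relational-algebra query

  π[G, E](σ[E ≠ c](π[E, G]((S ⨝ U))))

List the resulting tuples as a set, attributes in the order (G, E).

{(14, u), (2, u), (26, w), (3, w), (36, w), (39, w), (40, u), (40, w)}

S ⋈ U (natural join on A): {(22, 40, 33, c, 32, u), (24, 14, 5, c, 32, u), (28, 36, 16, p, 1, c), (28, 36, 16, p, 12, w), (28, 36, 16, p, 4, c), (28, 36, 16, p, 7, c), (32, 26, 7, p, 1, c), (32, 26, 7, p, 12, w), (32, 26, 7, p, 4, c), (32, 26, 7, p, 7, c), (37, 40, 8, p, 1, c), (37, 40, 8, p, 12, w), (37, 40, 8, p, 4, c), (37, 40, 8, p, 7, c), (38, 39, 36, p, 1, c), (38, 39, 36, p, 12, w), (38, 39, 36, p, 4, c), (38, 39, 36, p, 7, c), (4, 3, 38, p, 1, c), (4, 3, 38, p, 12, w), (4, 3, 38, p, 4, c), (4, 3, 38, p, 7, c), (7, 2, 5, c, 32, u)}
Keep only column(s) E, G (10 duplicate(s) eliminated): {(c, 26), (c, 3), (c, 36), (c, 39), (c, 40), (u, 14), (u, 2), (u, 40), (w, 26), (w, 3), (w, 36), (w, 39), (w, 40)}
Filtering on E ≠ c leaves {(u, 14), (u, 2), (u, 40), (w, 26), (w, 3), (w, 36), (w, 39), (w, 40)}.
Keep only column(s) G, E: {(14, u), (2, u), (26, w), (3, w), (36, w), (39, w), (40, u), (40, w)}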